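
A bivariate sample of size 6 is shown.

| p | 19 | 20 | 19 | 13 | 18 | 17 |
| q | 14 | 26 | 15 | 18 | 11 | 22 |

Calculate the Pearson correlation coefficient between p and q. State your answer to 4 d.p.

n = 6, Σp = 106, Σq = 106, Σp² = 1904, Σq² = 2026, Σpq = 1877
nΣpq − ΣpΣq = 11262 − 11236 = 26
nΣp² − (Σp)² = 11424 − 11236 = 188; nΣq² − (Σq)² = 12156 − 11236 = 920
r = 26 / √(188 × 920) = 26 / 415.8846 ≈ 0.0625

0.0625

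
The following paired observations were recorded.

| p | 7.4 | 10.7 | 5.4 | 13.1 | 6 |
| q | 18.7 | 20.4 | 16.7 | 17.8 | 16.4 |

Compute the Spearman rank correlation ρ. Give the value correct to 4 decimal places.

Rank p: 3, 4, 1, 5, 2
Rank q: 4, 5, 2, 3, 1
d = rank(p) − rank(q): -1, -1, -1, 2, 1; Σd² = 8
ρ = 1 − 6Σd² / [n(n²−1)] = 1 − 6×8 / (5×24) = 1 − 48/120 ≈ 0.6000

0.6000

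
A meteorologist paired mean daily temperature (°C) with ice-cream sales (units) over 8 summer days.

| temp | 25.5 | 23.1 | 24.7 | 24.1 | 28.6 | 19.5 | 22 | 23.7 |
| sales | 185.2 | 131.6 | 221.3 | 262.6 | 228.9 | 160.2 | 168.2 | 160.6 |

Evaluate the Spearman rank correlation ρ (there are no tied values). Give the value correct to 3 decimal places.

0.714

Rank temp: 7, 3, 6, 5, 8, 1, 2, 4
Rank sales: 5, 1, 6, 8, 7, 2, 4, 3
d = rank(temp) − rank(sales): 2, 2, 0, -3, 1, -1, -2, 1; Σd² = 24
ρ = 1 − 6Σd² / [n(n²−1)] = 1 − 6×24 / (8×63) = 1 − 144/504 ≈ 0.714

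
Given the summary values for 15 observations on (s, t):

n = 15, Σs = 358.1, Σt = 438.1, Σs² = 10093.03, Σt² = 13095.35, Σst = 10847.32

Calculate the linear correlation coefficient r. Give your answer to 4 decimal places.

0.5708

r = (nΣst − ΣsΣt) / √[(nΣs² − (Σs)²)(nΣt² − (Σt)²)]
Numerator: 15×10847.32 − 358.1×438.1 = 5826.19
Denominator: √[(151395.45 − 128235.61)(196430.25 − 191931.61)] = √[23159.84 × 4498.64] = 10207.2417
r = 5826.19 / 10207.2417 ≈ 0.5708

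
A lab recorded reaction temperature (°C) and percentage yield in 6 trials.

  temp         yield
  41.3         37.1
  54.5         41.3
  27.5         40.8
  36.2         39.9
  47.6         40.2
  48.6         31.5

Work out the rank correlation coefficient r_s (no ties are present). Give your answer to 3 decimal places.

Rank temp: 3, 6, 1, 2, 4, 5
Rank yield: 2, 6, 5, 3, 4, 1
d = rank(temp) − rank(yield): 1, 0, -4, -1, 0, 4; Σd² = 34
ρ = 1 − 6Σd² / [n(n²−1)] = 1 − 6×34 / (6×35) = 1 − 204/210 ≈ 0.029

0.029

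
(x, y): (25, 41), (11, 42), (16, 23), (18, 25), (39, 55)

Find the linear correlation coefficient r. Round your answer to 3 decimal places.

0.686

n = 5, Σx = 109, Σy = 186, Σx² = 2847, Σy² = 7624, Σxy = 4450
nΣxy − ΣxΣy = 22250 − 20274 = 1976
nΣx² − (Σx)² = 14235 − 11881 = 2354; nΣy² − (Σy)² = 38120 − 34596 = 3524
r = 1976 / √(2354 × 3524) = 1976 / 2880.1903 ≈ 0.686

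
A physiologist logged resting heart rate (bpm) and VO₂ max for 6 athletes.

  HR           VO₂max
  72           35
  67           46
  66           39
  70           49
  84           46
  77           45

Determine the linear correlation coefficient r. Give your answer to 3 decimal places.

0.234

n = 6, Σx = 436, Σy = 260, Σx² = 31914, Σy² = 11404, Σxy = 18935
nΣxy − ΣxΣy = 113610 − 113360 = 250
nΣx² − (Σx)² = 191484 − 190096 = 1388; nΣy² − (Σy)² = 68424 − 67600 = 824
r = 250 / √(1388 × 824) = 250 / 1069.4447 ≈ 0.234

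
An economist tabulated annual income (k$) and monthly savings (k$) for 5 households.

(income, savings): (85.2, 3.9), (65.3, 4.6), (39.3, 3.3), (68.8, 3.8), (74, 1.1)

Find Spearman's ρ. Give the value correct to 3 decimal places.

0.000

Rank income: 5, 2, 1, 3, 4
Rank savings: 4, 5, 2, 3, 1
d = rank(income) − rank(savings): 1, -3, -1, 0, 3; Σd² = 20
ρ = 1 − 6Σd² / [n(n²−1)] = 1 − 6×20 / (5×24) = 1 − 120/120 ≈ 0.000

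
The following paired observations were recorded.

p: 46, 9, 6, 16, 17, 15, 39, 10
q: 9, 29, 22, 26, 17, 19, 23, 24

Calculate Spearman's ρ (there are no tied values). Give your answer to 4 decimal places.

Rank p: 8, 2, 1, 5, 6, 4, 7, 3
Rank q: 1, 8, 4, 7, 2, 3, 5, 6
d = rank(p) − rank(q): 7, -6, -3, -2, 4, 1, 2, -3; Σd² = 128
ρ = 1 − 6Σd² / [n(n²−1)] = 1 − 6×128 / (8×63) = 1 − 768/504 ≈ -0.5238

-0.5238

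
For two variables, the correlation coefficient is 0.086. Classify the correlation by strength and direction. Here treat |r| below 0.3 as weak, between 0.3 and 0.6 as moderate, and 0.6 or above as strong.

r = 0.086 > 0 so the relationship is positive.
|r| = 0.086, which falls in the weak range.

weak positive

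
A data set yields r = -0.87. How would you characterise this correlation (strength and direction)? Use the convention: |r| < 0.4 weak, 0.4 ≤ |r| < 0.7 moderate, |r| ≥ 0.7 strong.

strong negative

r = -0.87 < 0 so the relationship is negative.
|r| = 0.87, which falls in the strong range.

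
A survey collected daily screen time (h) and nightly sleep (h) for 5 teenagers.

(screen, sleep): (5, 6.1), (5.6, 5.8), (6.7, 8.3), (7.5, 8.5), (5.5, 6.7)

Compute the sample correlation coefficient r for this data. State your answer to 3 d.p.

0.918

n = 5, Σx = 30.3, Σy = 35.4, Σx² = 187.75, Σy² = 256.88, Σxy = 219.19
nΣxy − ΣxΣy = 1095.95 − 1072.62 = 23.33
nΣx² − (Σx)² = 938.75 − 918.09 = 20.66; nΣy² − (Σy)² = 1284.4 − 1253.16 = 31.24
r = 23.33 / √(20.66 × 31.24) = 23.33 / 25.4051 ≈ 0.918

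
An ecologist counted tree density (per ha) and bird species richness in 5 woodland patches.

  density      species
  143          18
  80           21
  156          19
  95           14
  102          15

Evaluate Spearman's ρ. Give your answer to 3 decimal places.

0.000

Rank density: 4, 1, 5, 2, 3
Rank species: 3, 5, 4, 1, 2
d = rank(density) − rank(species): 1, -4, 1, 1, 1; Σd² = 20
ρ = 1 − 6Σd² / [n(n²−1)] = 1 − 6×20 / (5×24) = 1 − 120/120 ≈ 0.000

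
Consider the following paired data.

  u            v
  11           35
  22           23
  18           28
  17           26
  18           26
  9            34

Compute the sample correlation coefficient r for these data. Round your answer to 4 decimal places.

-0.9595

n = 6, Σu = 95, Σv = 172, Σu² = 1623, Σv² = 5046, Σuv = 2611
nΣuv − ΣuΣv = 15666 − 16340 = -674
nΣu² − (Σu)² = 9738 − 9025 = 713; nΣv² − (Σv)² = 30276 − 29584 = 692
r = -674 / √(713 × 692) = -674 / 702.4215 ≈ -0.9595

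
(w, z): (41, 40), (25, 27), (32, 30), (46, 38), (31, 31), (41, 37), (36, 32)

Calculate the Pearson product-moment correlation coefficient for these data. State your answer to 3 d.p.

0.931

n = 7, Σw = 252, Σz = 235, Σw² = 9384, Σz² = 8027, Σwz = 8653
nΣwz − ΣwΣz = 60571 − 59220 = 1351
nΣw² − (Σw)² = 65688 − 63504 = 2184; nΣz² − (Σz)² = 56189 − 55225 = 964
r = 1351 / √(2184 × 964) = 1351 / 1450.9914 ≈ 0.931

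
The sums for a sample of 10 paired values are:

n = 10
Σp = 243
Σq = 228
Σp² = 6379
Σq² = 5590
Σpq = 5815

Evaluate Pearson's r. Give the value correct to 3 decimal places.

0.637

r = (nΣpq − ΣpΣq) / √[(nΣp² − (Σp)²)(nΣq² − (Σq)²)]
Numerator: 10×5815 − 243×228 = 2746
Denominator: √[(63790 − 59049)(55900 − 51984)] = √[4741 × 3916] = 4308.7998
r = 2746 / 4308.7998 ≈ 0.637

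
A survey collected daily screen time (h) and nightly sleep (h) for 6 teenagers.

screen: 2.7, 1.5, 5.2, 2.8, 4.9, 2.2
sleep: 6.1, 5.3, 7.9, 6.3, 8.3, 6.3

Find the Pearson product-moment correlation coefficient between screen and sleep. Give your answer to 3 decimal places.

0.970

n = 6, Σx = 19.3, Σy = 40.2, Σx² = 73.27, Σy² = 275.98, Σxy = 137.67
nΣxy − ΣxΣy = 826.02 − 775.86 = 50.16
nΣx² − (Σx)² = 439.62 − 372.49 = 67.13; nΣy² − (Σy)² = 1655.88 − 1616.04 = 39.84
r = 50.16 / √(67.13 × 39.84) = 50.16 / 51.7152 ≈ 0.970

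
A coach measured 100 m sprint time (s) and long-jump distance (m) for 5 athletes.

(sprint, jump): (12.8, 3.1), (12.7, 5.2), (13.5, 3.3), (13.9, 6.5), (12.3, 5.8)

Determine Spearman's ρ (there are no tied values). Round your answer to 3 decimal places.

Rank sprint: 3, 2, 4, 5, 1
Rank jump: 1, 3, 2, 5, 4
d = rank(sprint) − rank(jump): 2, -1, 2, 0, -3; Σd² = 18
ρ = 1 − 6Σd² / [n(n²−1)] = 1 − 6×18 / (5×24) = 1 − 108/120 ≈ 0.100

0.100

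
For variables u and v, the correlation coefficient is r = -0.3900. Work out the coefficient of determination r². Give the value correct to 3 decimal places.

r² = (-0.3900)² = 0.152

0.152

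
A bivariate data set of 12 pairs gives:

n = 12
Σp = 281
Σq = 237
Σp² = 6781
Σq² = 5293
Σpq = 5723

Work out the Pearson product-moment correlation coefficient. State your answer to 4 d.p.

r = (nΣpq − ΣpΣq) / √[(nΣp² − (Σp)²)(nΣq² − (Σq)²)]
Numerator: 12×5723 − 281×237 = 2079
Denominator: √[(81372 − 78961)(63516 − 56169)] = √[2411 × 7347] = 4208.7548
r = 2079 / 4208.7548 ≈ 0.4940

0.4940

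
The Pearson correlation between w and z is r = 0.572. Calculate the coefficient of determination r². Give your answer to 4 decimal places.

0.3272

r² = (0.572)² = 0.3272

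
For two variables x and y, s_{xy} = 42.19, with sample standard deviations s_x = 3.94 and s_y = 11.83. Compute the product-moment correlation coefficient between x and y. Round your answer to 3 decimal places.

r = Cov(x,y) / (s_x · s_y) = 42.19 / (3.94 × 11.83)
  = 42.19 / 46.6102 ≈ 0.905

0.905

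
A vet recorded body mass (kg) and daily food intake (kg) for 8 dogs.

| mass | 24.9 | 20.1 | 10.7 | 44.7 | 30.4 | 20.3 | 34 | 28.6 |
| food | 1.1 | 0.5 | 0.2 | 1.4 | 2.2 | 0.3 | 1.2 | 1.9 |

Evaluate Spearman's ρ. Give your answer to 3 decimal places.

Rank mass: 4, 2, 1, 8, 6, 3, 7, 5
Rank food: 4, 3, 1, 6, 8, 2, 5, 7
d = rank(mass) − rank(food): 0, -1, 0, 2, -2, 1, 2, -2; Σd² = 18
ρ = 1 − 6Σd² / [n(n²−1)] = 1 − 6×18 / (8×63) = 1 − 108/504 ≈ 0.786

0.786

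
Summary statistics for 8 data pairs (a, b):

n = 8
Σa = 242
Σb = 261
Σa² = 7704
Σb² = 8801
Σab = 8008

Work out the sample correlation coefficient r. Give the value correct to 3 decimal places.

r = (nΣab − ΣaΣb) / √[(nΣa² − (Σa)²)(nΣb² − (Σb)²)]
Numerator: 8×8008 − 242×261 = 902
Denominator: √[(61632 − 58564)(70408 − 68121)] = √[3068 × 2287] = 2648.8707
r = 902 / 2648.8707 ≈ 0.341

0.341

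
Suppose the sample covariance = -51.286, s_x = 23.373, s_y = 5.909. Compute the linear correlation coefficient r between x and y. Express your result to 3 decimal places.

r = Cov(x,y) / (s_x · s_y) = -51.286 / (23.373 × 5.909)
  = -51.286 / 138.1111 ≈ -0.371

-0.371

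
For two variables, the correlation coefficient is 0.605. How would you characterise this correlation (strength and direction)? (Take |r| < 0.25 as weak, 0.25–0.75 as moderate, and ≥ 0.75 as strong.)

moderate positive

r = 0.605 > 0 so the relationship is positive.
|r| = 0.605, which falls in the moderate range.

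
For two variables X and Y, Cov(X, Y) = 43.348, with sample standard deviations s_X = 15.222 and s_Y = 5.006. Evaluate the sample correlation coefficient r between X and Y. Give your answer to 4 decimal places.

0.5689

r = Cov(X,Y) / (s_X · s_Y) = 43.348 / (15.222 × 5.006)
  = 43.348 / 76.2013 ≈ 0.5689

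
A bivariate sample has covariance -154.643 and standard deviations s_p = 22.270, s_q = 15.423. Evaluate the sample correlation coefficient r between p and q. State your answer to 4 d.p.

-0.4502

r = Cov(p,q) / (s_p · s_q) = -154.643 / (22.270 × 15.423)
  = -154.643 / 343.4702 ≈ -0.4502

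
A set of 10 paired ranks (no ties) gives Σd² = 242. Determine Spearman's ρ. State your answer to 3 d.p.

-0.467

ρ = 1 − 6Σd² / [n(n²−1)] = 1 − 6×242 / (10×99)
  = 1 − 1452/990 = 1 − 1.4667 ≈ -0.467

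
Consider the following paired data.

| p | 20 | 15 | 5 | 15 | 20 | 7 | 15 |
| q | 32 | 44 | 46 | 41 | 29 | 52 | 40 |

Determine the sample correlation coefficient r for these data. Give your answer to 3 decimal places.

n = 7, Σp = 97, Σq = 284, Σp² = 1549, Σq² = 11902, Σpq = 3689
nΣpq − ΣpΣq = 25823 − 27548 = -1725
nΣp² − (Σp)² = 10843 − 9409 = 1434; nΣq² − (Σq)² = 83314 − 80656 = 2658
r = -1725 / √(1434 × 2658) = -1725 / 1952.3248 ≈ -0.884

-0.884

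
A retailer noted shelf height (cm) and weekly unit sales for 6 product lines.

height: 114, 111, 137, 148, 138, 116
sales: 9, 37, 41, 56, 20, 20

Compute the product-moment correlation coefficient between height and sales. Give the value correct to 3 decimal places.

n = 6, Σx = 764, Σy = 183, Σx² = 98490, Σy² = 7067, Σxy = 24118
nΣxy − ΣxΣy = 144708 − 139812 = 4896
nΣx² − (Σx)² = 590940 − 583696 = 7244; nΣy² − (Σy)² = 42402 − 33489 = 8913
r = 4896 / √(7244 × 8913) = 4896 / 8035.2829 ≈ 0.609

0.609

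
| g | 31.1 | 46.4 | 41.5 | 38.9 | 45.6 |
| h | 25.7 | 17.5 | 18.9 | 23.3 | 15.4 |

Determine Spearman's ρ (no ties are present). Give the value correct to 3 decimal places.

Rank g: 1, 5, 3, 2, 4
Rank h: 5, 2, 3, 4, 1
d = rank(g) − rank(h): -4, 3, 0, -2, 3; Σd² = 38
ρ = 1 − 6Σd² / [n(n²−1)] = 1 − 6×38 / (5×24) = 1 − 228/120 ≈ -0.900

-0.900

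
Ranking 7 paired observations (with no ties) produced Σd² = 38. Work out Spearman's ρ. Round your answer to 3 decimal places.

0.321

ρ = 1 − 6Σd² / [n(n²−1)] = 1 − 6×38 / (7×48)
  = 1 − 228/336 = 1 − 0.6786 ≈ 0.321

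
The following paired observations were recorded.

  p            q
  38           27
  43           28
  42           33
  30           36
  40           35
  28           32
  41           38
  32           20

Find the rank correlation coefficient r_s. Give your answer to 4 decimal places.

0.0952

Rank p: 4, 8, 7, 2, 5, 1, 6, 3
Rank q: 2, 3, 5, 7, 6, 4, 8, 1
d = rank(p) − rank(q): 2, 5, 2, -5, -1, -3, -2, 2; Σd² = 76
ρ = 1 − 6Σd² / [n(n²−1)] = 1 − 6×76 / (8×63) = 1 − 456/504 ≈ 0.0952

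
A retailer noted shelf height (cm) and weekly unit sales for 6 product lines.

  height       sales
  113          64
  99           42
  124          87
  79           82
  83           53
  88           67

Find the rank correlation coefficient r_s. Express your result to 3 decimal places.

Rank height: 5, 4, 6, 1, 2, 3
Rank sales: 3, 1, 6, 5, 2, 4
d = rank(height) − rank(sales): 2, 3, 0, -4, 0, -1; Σd² = 30
ρ = 1 − 6Σd² / [n(n²−1)] = 1 − 6×30 / (6×35) = 1 − 180/210 ≈ 0.143

0.143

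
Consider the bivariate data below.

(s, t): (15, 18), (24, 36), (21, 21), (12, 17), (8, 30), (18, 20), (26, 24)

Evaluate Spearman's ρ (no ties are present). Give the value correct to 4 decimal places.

0.3929

Rank s: 3, 6, 5, 2, 1, 4, 7
Rank t: 2, 7, 4, 1, 6, 3, 5
d = rank(s) − rank(t): 1, -1, 1, 1, -5, 1, 2; Σd² = 34
ρ = 1 − 6Σd² / [n(n²−1)] = 1 − 6×34 / (7×48) = 1 − 204/336 ≈ 0.3929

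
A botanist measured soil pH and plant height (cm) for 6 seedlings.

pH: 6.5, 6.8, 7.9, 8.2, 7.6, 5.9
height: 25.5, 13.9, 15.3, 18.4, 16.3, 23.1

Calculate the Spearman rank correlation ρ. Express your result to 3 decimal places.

-0.429

Rank pH: 2, 3, 5, 6, 4, 1
Rank height: 6, 1, 2, 4, 3, 5
d = rank(pH) − rank(height): -4, 2, 3, 2, 1, -4; Σd² = 50
ρ = 1 − 6Σd² / [n(n²−1)] = 1 − 6×50 / (6×35) = 1 − 300/210 ≈ -0.429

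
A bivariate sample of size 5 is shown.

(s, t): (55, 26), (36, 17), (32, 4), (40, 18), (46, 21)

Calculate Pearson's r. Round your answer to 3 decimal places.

n = 5, Σs = 209, Σt = 86, Σs² = 9061, Σt² = 1746, Σst = 3856
nΣst − ΣsΣt = 19280 − 17974 = 1306
nΣs² − (Σs)² = 45305 − 43681 = 1624; nΣt² − (Σt)² = 8730 − 7396 = 1334
r = 1306 / √(1624 × 1334) = 1306 / 1471.8750 ≈ 0.887

0.887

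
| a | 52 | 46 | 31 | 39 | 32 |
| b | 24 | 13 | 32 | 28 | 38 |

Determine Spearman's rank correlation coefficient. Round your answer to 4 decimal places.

-0.8000

Rank a: 5, 4, 1, 3, 2
Rank b: 2, 1, 4, 3, 5
d = rank(a) − rank(b): 3, 3, -3, 0, -3; Σd² = 36
ρ = 1 − 6Σd² / [n(n²−1)] = 1 − 6×36 / (5×24) = 1 − 216/120 ≈ -0.8000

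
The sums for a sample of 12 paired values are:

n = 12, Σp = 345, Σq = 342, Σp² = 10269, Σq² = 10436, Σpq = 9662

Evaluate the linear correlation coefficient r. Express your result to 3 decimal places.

-0.347

r = (nΣpq − ΣpΣq) / √[(nΣp² − (Σp)²)(nΣq² − (Σq)²)]
Numerator: 12×9662 − 345×342 = -2046
Denominator: √[(123228 − 119025)(125232 − 116964)] = √[4203 × 8268] = 5894.9473
r = -2046 / 5894.9473 ≈ -0.347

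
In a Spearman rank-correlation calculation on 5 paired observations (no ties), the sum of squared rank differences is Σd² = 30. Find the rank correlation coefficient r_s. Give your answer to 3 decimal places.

ρ = 1 − 6Σd² / [n(n²−1)] = 1 − 6×30 / (5×24)
  = 1 − 180/120 = 1 − 1.5000 ≈ -0.500

-0.500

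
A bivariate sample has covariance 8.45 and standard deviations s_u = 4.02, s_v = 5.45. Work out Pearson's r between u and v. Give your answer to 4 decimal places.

r = Cov(u,v) / (s_u · s_v) = 8.45 / (4.02 × 5.45)
  = 8.45 / 21.9090 ≈ 0.3857

0.3857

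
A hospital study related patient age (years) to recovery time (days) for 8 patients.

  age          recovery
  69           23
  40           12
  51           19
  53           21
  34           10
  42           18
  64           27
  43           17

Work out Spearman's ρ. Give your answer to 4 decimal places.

0.9524

Rank age: 8, 2, 5, 6, 1, 3, 7, 4
Rank recovery: 7, 2, 5, 6, 1, 4, 8, 3
d = rank(age) − rank(recovery): 1, 0, 0, 0, 0, -1, -1, 1; Σd² = 4
ρ = 1 − 6Σd² / [n(n²−1)] = 1 − 6×4 / (8×63) = 1 − 24/504 ≈ 0.9524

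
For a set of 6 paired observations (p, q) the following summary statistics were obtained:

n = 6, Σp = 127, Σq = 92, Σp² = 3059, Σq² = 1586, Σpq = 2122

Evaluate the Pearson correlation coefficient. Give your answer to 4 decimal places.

r = (nΣpq − ΣpΣq) / √[(nΣp² − (Σp)²)(nΣq² − (Σq)²)]
Numerator: 6×2122 − 127×92 = 1048
Denominator: √[(18354 − 16129)(9516 − 8464)] = √[2225 × 1052] = 1529.9346
r = 1048 / 1529.9346 ≈ 0.6850

0.6850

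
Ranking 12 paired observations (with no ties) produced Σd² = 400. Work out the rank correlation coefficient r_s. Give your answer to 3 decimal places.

ρ = 1 − 6Σd² / [n(n²−1)] = 1 − 6×400 / (12×143)
  = 1 − 2400/1716 = 1 − 1.3986 ≈ -0.399

-0.399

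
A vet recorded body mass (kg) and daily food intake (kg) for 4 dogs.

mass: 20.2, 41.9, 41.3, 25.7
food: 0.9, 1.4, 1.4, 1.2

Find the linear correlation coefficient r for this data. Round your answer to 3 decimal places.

0.943

n = 4, Σx = 129.1, Σy = 4.9, Σx² = 4529.83, Σy² = 6.17, Σxy = 165.5
nΣxy − ΣxΣy = 662 − 632.59 = 29.41
nΣx² − (Σx)² = 18119.32 − 16666.81 = 1452.51; nΣy² − (Σy)² = 24.68 − 24.01 = 0.67
r = 29.41 / √(1452.51 × 0.67) = 29.41 / 31.1959 ≈ 0.943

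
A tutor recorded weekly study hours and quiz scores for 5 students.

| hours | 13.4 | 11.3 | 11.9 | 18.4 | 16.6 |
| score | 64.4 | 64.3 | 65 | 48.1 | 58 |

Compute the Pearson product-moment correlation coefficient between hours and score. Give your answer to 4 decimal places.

-0.9282

n = 5, Σx = 71.6, Σy = 299.8, Σx² = 1062.98, Σy² = 18184.46, Σxy = 4210.89
nΣxy − ΣxΣy = 21054.45 − 21465.68 = -411.23
nΣx² − (Σx)² = 5314.9 − 5126.56 = 188.34; nΣy² − (Σy)² = 90922.3 − 89880.04 = 1042.26
r = -411.23 / √(188.34 × 1042.26) = -411.23 / 443.0567 ≈ -0.9282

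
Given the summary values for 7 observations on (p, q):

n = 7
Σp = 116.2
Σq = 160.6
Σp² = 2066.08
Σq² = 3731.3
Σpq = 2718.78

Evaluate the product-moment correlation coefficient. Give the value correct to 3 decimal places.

r = (nΣpq − ΣpΣq) / √[(nΣp² − (Σp)²)(nΣq² − (Σq)²)]
Numerator: 7×2718.78 − 116.2×160.6 = 369.74
Denominator: √[(14462.56 − 13502.44)(26119.1 − 25792.36)] = √[960.12 × 326.74] = 560.0979
r = 369.74 / 560.0979 ≈ 0.660

0.660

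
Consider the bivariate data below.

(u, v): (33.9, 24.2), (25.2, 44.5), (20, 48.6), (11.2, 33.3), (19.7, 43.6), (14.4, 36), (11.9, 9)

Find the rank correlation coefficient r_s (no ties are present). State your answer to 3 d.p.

0.357

Rank u: 7, 6, 5, 1, 4, 3, 2
Rank v: 2, 6, 7, 3, 5, 4, 1
d = rank(u) − rank(v): 5, 0, -2, -2, -1, -1, 1; Σd² = 36
ρ = 1 − 6Σd² / [n(n²−1)] = 1 − 6×36 / (7×48) = 1 − 216/336 ≈ 0.357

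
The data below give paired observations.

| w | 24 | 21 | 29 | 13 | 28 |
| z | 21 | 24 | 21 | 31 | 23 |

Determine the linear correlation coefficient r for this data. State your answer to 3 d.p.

-0.904

n = 5, Σw = 115, Σz = 120, Σw² = 2811, Σz² = 2948, Σwz = 2664
nΣwz − ΣwΣz = 13320 − 13800 = -480
nΣw² − (Σw)² = 14055 − 13225 = 830; nΣz² − (Σz)² = 14740 − 14400 = 340
r = -480 / √(830 × 340) = -480 / 531.2250 ≈ -0.904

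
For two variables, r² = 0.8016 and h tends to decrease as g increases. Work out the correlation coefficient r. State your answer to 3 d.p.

-0.895

|r| = √0.8016 = 0.895
The association is negative, so r = −0.895.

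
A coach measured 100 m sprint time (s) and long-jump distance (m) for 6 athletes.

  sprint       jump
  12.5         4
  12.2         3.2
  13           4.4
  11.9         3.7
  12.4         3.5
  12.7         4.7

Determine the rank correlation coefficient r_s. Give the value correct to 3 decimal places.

0.771

Rank sprint: 4, 2, 6, 1, 3, 5
Rank jump: 4, 1, 5, 3, 2, 6
d = rank(sprint) − rank(jump): 0, 1, 1, -2, 1, -1; Σd² = 8
ρ = 1 − 6Σd² / [n(n²−1)] = 1 − 6×8 / (6×35) = 1 − 48/210 ≈ 0.771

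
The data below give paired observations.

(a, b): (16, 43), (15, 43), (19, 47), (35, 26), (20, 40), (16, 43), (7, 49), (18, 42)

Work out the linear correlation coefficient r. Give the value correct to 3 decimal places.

-0.931

n = 8, Σa = 146, Σb = 333, Σa² = 3096, Σb² = 14197, Σab = 5723
nΣab − ΣaΣb = 45784 − 48618 = -2834
nΣa² − (Σa)² = 24768 − 21316 = 3452; nΣb² − (Σb)² = 113576 − 110889 = 2687
r = -2834 / √(3452 × 2687) = -2834 / 3045.5745 ≈ -0.931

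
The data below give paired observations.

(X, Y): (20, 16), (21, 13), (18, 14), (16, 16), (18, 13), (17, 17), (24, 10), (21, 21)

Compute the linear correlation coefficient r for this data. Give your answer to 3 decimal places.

n = 8, ΣX = 155, ΣY = 120, ΣX² = 3051, ΣY² = 1876, ΣXY = 2305
nΣXY − ΣXΣY = 18440 − 18600 = -160
nΣX² − (ΣX)² = 24408 − 24025 = 383; nΣY² − (ΣY)² = 15008 − 14400 = 608
r = -160 / √(383 × 608) = -160 / 482.5598 ≈ -0.332

-0.332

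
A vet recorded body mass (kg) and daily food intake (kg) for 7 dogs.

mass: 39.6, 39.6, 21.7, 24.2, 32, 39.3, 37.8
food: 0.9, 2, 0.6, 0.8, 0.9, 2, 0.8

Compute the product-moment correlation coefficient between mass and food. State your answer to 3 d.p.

0.628

n = 7, Σx = 234.2, Σy = 8, Σx² = 8190.18, Σy² = 11.26, Σxy = 284.86
nΣxy − ΣxΣy = 1994.02 − 1873.6 = 120.42
nΣx² − (Σx)² = 57331.26 − 54849.64 = 2481.62; nΣy² − (Σy)² = 78.82 − 64 = 14.82
r = 120.42 / √(2481.62 × 14.82) = 120.42 / 191.7749 ≈ 0.628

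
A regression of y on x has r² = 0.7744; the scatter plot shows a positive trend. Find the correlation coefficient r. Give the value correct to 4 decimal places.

|r| = √0.7744 = 0.8800
The association is positive, so r = 0.8800.

0.8800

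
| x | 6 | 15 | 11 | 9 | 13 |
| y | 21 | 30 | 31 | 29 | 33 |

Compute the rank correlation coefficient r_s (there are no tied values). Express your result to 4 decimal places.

Rank x: 1, 5, 3, 2, 4
Rank y: 1, 3, 4, 2, 5
d = rank(x) − rank(y): 0, 2, -1, 0, -1; Σd² = 6
ρ = 1 − 6Σd² / [n(n²−1)] = 1 − 6×6 / (5×24) = 1 − 36/120 ≈ 0.7000

0.7000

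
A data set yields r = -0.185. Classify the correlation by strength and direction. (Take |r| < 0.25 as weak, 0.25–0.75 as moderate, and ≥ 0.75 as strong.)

weak negative

r = -0.185 < 0 so the relationship is negative.
|r| = 0.185, which falls in the weak range.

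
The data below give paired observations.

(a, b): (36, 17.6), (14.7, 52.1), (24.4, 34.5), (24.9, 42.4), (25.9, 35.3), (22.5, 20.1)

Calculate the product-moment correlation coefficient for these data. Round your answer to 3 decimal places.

n = 6, Σa = 148.4, Σb = 202, Σa² = 3904.52, Σb² = 7662.28, Σab = 4663.55
nΣab − ΣaΣb = 27981.3 − 29976.8 = -1995.5
nΣa² − (Σa)² = 23427.12 − 22022.56 = 1404.56; nΣb² − (Σb)² = 45973.68 − 40804 = 5169.68
r = -1995.5 / √(1404.56 × 5169.68) = -1995.5 / 2694.6476 ≈ -0.741

-0.741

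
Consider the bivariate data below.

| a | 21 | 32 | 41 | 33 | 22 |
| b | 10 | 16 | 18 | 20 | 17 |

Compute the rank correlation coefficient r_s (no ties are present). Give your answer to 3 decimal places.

0.800

Rank a: 1, 3, 5, 4, 2
Rank b: 1, 2, 4, 5, 3
d = rank(a) − rank(b): 0, 1, 1, -1, -1; Σd² = 4
ρ = 1 − 6Σd² / [n(n²−1)] = 1 − 6×4 / (5×24) = 1 − 24/120 ≈ 0.800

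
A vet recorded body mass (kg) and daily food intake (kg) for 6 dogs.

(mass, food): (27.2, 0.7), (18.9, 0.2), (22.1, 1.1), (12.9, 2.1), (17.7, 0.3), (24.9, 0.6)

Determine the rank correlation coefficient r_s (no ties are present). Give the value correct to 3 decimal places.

Rank mass: 6, 3, 4, 1, 2, 5
Rank food: 4, 1, 5, 6, 2, 3
d = rank(mass) − rank(food): 2, 2, -1, -5, 0, 2; Σd² = 38
ρ = 1 − 6Σd² / [n(n²−1)] = 1 − 6×38 / (6×35) = 1 − 228/210 ≈ -0.086

-0.086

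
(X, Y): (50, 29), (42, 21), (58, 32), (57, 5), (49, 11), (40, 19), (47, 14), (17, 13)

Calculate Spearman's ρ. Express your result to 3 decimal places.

0.190

Rank X: 6, 3, 8, 7, 5, 2, 4, 1
Rank Y: 7, 6, 8, 1, 2, 5, 4, 3
d = rank(X) − rank(Y): -1, -3, 0, 6, 3, -3, 0, -2; Σd² = 68
ρ = 1 − 6Σd² / [n(n²−1)] = 1 − 6×68 / (8×63) = 1 − 408/504 ≈ 0.190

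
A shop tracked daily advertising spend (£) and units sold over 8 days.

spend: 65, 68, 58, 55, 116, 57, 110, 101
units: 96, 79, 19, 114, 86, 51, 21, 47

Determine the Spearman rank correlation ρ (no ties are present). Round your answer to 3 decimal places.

-0.238

Rank spend: 4, 5, 3, 1, 8, 2, 7, 6
Rank units: 7, 5, 1, 8, 6, 4, 2, 3
d = rank(spend) − rank(units): -3, 0, 2, -7, 2, -2, 5, 3; Σd² = 104
ρ = 1 − 6Σd² / [n(n²−1)] = 1 − 6×104 / (8×63) = 1 − 624/504 ≈ -0.238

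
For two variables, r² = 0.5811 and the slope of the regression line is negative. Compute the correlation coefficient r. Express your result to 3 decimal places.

|r| = √0.5811 = 0.762
The association is negative, so r = −0.762.

-0.762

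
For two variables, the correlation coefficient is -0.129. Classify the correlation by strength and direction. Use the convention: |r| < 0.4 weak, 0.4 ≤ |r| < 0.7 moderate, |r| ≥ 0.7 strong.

r = -0.129 < 0 so the relationship is negative.
|r| = 0.129, which falls in the weak range.

weak negative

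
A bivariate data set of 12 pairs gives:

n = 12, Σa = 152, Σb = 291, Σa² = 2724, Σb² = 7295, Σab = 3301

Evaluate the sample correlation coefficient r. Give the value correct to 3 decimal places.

-0.883

r = (nΣab − ΣaΣb) / √[(nΣa² − (Σa)²)(nΣb² − (Σb)²)]
Numerator: 12×3301 − 152×291 = -4620
Denominator: √[(32688 − 23104)(87540 − 84681)] = √[9584 × 2859] = 5234.5636
r = -4620 / 5234.5636 ≈ -0.883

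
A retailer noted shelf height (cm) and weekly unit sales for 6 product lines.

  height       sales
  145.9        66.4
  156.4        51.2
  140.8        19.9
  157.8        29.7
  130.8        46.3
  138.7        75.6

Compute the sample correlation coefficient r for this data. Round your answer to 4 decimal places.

-0.1914

n = 6, Σx = 870.4, Σy = 289.1, Σx² = 126819.58, Σy² = 16167.55, Σxy = 41725.78
nΣxy − ΣxΣy = 250354.68 − 251632.64 = -1277.96
nΣx² − (Σx)² = 760917.48 − 757596.16 = 3321.32; nΣy² − (Σy)² = 97005.3 − 83578.81 = 13426.49
r = -1277.96 / √(3321.32 × 13426.49) = -1277.96 / 6677.8492 ≈ -0.1914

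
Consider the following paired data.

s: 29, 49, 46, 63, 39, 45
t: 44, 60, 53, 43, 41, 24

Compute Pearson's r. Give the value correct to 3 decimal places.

0.106

n = 6, Σs = 271, Σt = 265, Σs² = 12873, Σt² = 12451, Σst = 12042
nΣst − ΣsΣt = 72252 − 71815 = 437
nΣs² − (Σs)² = 77238 − 73441 = 3797; nΣt² − (Σt)² = 74706 − 70225 = 4481
r = 437 / √(3797 × 4481) = 437 / 4124.8463 ≈ 0.106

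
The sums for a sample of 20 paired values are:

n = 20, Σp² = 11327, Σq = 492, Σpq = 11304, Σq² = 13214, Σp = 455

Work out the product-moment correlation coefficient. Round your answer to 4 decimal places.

r = (nΣpq − ΣpΣq) / √[(nΣp² − (Σp)²)(nΣq² − (Σq)²)]
Numerator: 20×11304 − 455×492 = 2220
Denominator: √[(226540 − 207025)(264280 − 242064)] = √[19515 × 22216] = 20821.7492
r = 2220 / 20821.7492 ≈ 0.1066

0.1066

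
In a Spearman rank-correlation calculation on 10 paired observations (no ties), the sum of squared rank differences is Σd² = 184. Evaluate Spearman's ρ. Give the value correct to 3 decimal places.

-0.115

ρ = 1 − 6Σd² / [n(n²−1)] = 1 − 6×184 / (10×99)
  = 1 − 1104/990 = 1 − 1.1152 ≈ -0.115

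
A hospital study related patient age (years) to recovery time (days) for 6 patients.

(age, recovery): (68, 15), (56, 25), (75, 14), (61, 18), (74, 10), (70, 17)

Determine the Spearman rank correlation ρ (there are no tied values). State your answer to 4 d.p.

-0.8857

Rank age: 3, 1, 6, 2, 5, 4
Rank recovery: 3, 6, 2, 5, 1, 4
d = rank(age) − rank(recovery): 0, -5, 4, -3, 4, 0; Σd² = 66
ρ = 1 − 6Σd² / [n(n²−1)] = 1 − 6×66 / (6×35) = 1 − 396/210 ≈ -0.8857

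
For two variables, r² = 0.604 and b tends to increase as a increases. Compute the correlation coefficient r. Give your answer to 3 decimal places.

|r| = √0.604 = 0.777
The association is positive, so r = 0.777.

0.777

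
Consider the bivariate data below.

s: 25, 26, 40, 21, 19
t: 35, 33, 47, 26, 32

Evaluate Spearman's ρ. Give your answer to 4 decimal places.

Rank s: 3, 4, 5, 2, 1
Rank t: 4, 3, 5, 1, 2
d = rank(s) − rank(t): -1, 1, 0, 1, -1; Σd² = 4
ρ = 1 − 6Σd² / [n(n²−1)] = 1 − 6×4 / (5×24) = 1 − 24/120 ≈ 0.8000

0.8000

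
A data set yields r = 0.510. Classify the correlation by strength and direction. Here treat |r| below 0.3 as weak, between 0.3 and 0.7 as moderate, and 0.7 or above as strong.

moderate positive

r = 0.510 > 0 so the relationship is positive.
|r| = 0.510, which falls in the moderate range.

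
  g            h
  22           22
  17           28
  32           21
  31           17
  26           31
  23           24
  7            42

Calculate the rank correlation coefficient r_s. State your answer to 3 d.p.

Rank g: 3, 2, 7, 6, 5, 4, 1
Rank h: 3, 5, 2, 1, 6, 4, 7
d = rank(g) − rank(h): 0, -3, 5, 5, -1, 0, -6; Σd² = 96
ρ = 1 − 6Σd² / [n(n²−1)] = 1 − 6×96 / (7×48) = 1 − 576/336 ≈ -0.714

-0.714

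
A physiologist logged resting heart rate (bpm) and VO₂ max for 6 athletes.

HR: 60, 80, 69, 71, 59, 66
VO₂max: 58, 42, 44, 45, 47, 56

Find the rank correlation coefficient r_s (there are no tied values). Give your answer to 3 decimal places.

-0.771

Rank HR: 2, 6, 4, 5, 1, 3
Rank VO₂max: 6, 1, 2, 3, 4, 5
d = rank(HR) − rank(VO₂max): -4, 5, 2, 2, -3, -2; Σd² = 62
ρ = 1 − 6Σd² / [n(n²−1)] = 1 − 6×62 / (6×35) = 1 − 372/210 ≈ -0.771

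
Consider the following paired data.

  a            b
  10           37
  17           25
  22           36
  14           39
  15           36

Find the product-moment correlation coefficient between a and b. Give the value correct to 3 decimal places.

n = 5, Σa = 78, Σb = 173, Σa² = 1294, Σb² = 6107, Σab = 2673
nΣab − ΣaΣb = 13365 − 13494 = -129
nΣa² − (Σa)² = 6470 − 6084 = 386; nΣb² − (Σb)² = 30535 − 29929 = 606
r = -129 / √(386 × 606) = -129 / 483.6486 ≈ -0.267

-0.267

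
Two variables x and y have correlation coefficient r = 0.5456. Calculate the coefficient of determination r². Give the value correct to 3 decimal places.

0.298

r² = (0.5456)² = 0.298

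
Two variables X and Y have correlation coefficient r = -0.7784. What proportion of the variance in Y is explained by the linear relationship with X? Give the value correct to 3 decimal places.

0.606

r² = (-0.7784)² = 0.606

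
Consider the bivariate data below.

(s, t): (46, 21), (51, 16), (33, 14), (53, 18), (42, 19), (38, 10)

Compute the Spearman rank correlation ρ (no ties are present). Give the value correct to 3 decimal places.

Rank s: 4, 5, 1, 6, 3, 2
Rank t: 6, 3, 2, 4, 5, 1
d = rank(s) − rank(t): -2, 2, -1, 2, -2, 1; Σd² = 18
ρ = 1 − 6Σd² / [n(n²−1)] = 1 − 6×18 / (6×35) = 1 − 108/210 ≈ 0.486

0.486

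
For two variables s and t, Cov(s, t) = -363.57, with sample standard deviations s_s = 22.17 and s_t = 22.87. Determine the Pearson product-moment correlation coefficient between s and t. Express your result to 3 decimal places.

-0.717

r = Cov(s,t) / (s_s · s_t) = -363.57 / (22.17 × 22.87)
  = -363.57 / 507.0279 ≈ -0.717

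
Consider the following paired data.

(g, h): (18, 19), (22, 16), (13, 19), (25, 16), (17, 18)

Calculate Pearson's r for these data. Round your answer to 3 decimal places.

-0.889

n = 5, Σg = 95, Σh = 88, Σg² = 1891, Σh² = 1558, Σgh = 1647
nΣgh − ΣgΣh = 8235 − 8360 = -125
nΣg² − (Σg)² = 9455 − 9025 = 430; nΣh² − (Σh)² = 7790 − 7744 = 46
r = -125 / √(430 × 46) = -125 / 140.6414 ≈ -0.889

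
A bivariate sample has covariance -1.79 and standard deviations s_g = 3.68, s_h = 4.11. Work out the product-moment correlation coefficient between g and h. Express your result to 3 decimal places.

-0.118

r = Cov(g,h) / (s_g · s_h) = -1.79 / (3.68 × 4.11)
  = -1.79 / 15.1248 ≈ -0.118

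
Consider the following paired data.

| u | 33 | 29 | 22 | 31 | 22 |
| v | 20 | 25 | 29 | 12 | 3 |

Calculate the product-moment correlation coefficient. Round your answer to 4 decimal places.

n = 5, Σu = 137, Σv = 89, Σu² = 3859, Σv² = 2019, Σuv = 2461
nΣuv − ΣuΣv = 12305 − 12193 = 112
nΣu² − (Σu)² = 19295 − 18769 = 526; nΣv² − (Σv)² = 10095 − 7921 = 2174
r = 112 / √(526 × 2174) = 112 / 1069.3568 ≈ 0.1047

0.1047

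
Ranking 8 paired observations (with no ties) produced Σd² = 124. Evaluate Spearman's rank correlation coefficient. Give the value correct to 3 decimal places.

ρ = 1 − 6Σd² / [n(n²−1)] = 1 − 6×124 / (8×63)
  = 1 − 744/504 = 1 − 1.4762 ≈ -0.476

-0.476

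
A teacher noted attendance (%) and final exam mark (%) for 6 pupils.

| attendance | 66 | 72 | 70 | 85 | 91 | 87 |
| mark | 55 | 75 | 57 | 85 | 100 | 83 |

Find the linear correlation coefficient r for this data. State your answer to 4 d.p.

n = 6, Σx = 471, Σy = 455, Σx² = 37515, Σy² = 36013, Σxy = 36566
nΣxy − ΣxΣy = 219396 − 214305 = 5091
nΣx² − (Σx)² = 225090 − 221841 = 3249; nΣy² − (Σy)² = 216078 − 207025 = 9053
r = 5091 / √(3249 × 9053) = 5091 / 5423.3935 ≈ 0.9387

0.9387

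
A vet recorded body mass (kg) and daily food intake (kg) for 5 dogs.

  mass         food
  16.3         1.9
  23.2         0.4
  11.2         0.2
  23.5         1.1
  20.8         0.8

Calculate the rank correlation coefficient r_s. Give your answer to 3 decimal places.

0.300

Rank mass: 2, 4, 1, 5, 3
Rank food: 5, 2, 1, 4, 3
d = rank(mass) − rank(food): -3, 2, 0, 1, 0; Σd² = 14
ρ = 1 − 6Σd² / [n(n²−1)] = 1 − 6×14 / (5×24) = 1 − 84/120 ≈ 0.300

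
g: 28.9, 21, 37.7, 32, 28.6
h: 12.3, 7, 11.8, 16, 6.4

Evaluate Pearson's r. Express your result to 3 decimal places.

n = 5, Σg = 148.2, Σh = 53.5, Σg² = 4539.46, Σh² = 636.49, Σgh = 1642.37
nΣgh − ΣgΣh = 8211.85 − 7928.7 = 283.15
nΣg² − (Σg)² = 22697.3 − 21963.24 = 734.06; nΣh² − (Σh)² = 3182.45 − 2862.25 = 320.2
r = 283.15 / √(734.06 × 320.2) = 283.15 / 484.8154 ≈ 0.584

0.584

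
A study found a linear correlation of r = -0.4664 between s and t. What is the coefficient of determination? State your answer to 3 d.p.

r² = (-0.4664)² = 0.218

0.218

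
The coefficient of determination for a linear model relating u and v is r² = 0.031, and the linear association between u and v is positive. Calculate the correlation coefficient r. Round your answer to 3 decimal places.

0.176

|r| = √0.031 = 0.176
The association is positive, so r = 0.176.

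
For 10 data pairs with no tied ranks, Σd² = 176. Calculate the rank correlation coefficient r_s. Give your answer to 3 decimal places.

-0.067

ρ = 1 − 6Σd² / [n(n²−1)] = 1 − 6×176 / (10×99)
  = 1 − 1056/990 = 1 − 1.0667 ≈ -0.067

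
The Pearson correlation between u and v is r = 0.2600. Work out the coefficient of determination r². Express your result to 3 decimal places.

r² = (0.2600)² = 0.068

0.068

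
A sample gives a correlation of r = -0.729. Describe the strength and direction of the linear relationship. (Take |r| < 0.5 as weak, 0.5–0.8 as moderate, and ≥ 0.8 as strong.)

r = -0.729 < 0 so the relationship is negative.
|r| = 0.729, which falls in the moderate range.

moderate negative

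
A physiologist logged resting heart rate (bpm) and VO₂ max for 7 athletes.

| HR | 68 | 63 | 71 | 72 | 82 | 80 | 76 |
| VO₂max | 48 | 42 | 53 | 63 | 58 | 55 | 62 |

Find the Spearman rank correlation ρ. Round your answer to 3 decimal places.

0.679

Rank HR: 2, 1, 3, 4, 7, 6, 5
Rank VO₂max: 2, 1, 3, 7, 5, 4, 6
d = rank(HR) − rank(VO₂max): 0, 0, 0, -3, 2, 2, -1; Σd² = 18
ρ = 1 − 6Σd² / [n(n²−1)] = 1 − 6×18 / (7×48) = 1 − 108/336 ≈ 0.679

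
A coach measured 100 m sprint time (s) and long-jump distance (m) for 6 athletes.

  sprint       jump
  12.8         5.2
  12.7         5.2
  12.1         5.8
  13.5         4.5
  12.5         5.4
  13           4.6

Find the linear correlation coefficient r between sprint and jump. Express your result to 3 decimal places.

n = 6, Σx = 76.6, Σy = 30.7, Σx² = 979.04, Σy² = 158.29, Σxy = 390.83
nΣxy − ΣxΣy = 2344.98 − 2351.62 = -6.64
nΣx² − (Σx)² = 5874.24 − 5867.56 = 6.68; nΣy² − (Σy)² = 949.74 − 942.49 = 7.25
r = -6.64 / √(6.68 × 7.25) = -6.64 / 6.9592 ≈ -0.954

-0.954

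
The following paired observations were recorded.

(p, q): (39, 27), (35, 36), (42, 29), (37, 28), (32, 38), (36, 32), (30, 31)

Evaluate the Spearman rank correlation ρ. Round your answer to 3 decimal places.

-0.679

Rank p: 6, 3, 7, 5, 2, 4, 1
Rank q: 1, 6, 3, 2, 7, 5, 4
d = rank(p) − rank(q): 5, -3, 4, 3, -5, -1, -3; Σd² = 94
ρ = 1 − 6Σd² / [n(n²−1)] = 1 − 6×94 / (7×48) = 1 − 564/336 ≈ -0.679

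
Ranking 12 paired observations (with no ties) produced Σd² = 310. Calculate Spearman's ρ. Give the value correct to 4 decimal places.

-0.0839

ρ = 1 − 6Σd² / [n(n²−1)] = 1 − 6×310 / (12×143)
  = 1 − 1860/1716 = 1 − 1.08392 ≈ -0.0839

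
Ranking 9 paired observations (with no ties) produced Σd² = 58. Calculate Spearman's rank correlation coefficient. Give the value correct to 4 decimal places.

ρ = 1 − 6Σd² / [n(n²−1)] = 1 − 6×58 / (9×80)
  = 1 − 348/720 = 1 − 0.48333 ≈ 0.5167

0.5167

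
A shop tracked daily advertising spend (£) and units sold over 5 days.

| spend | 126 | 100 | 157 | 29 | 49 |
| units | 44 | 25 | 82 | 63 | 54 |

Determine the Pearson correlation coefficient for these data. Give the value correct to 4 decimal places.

n = 5, Σx = 461, Σy = 268, Σx² = 53767, Σy² = 16170, Σxy = 25391
nΣxy − ΣxΣy = 126955 − 123548 = 3407
nΣx² − (Σx)² = 268835 − 212521 = 56314; nΣy² − (Σy)² = 80850 − 71824 = 9026
r = 3407 / √(56314 × 9026) = 3407 / 22545.2914 ≈ 0.1511

0.1511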